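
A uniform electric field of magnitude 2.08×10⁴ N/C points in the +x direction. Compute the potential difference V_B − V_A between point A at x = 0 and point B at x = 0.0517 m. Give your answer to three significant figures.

In a uniform field, potential decreases in the direction of E: V_B − V_A = −E·Δx.
V_B − V_A = −(2.08×10⁴ V/m)(0.0517 m) = -1080 V.

-1080 V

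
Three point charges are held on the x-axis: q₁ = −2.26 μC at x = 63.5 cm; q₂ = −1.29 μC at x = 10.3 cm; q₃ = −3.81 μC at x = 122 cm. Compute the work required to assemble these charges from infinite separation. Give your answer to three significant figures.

The work to assemble the configuration equals its total potential energy, U = Σ kqᵢqⱼ/rᵢⱼ over all pairs.
Pair separations: r₁₂ = 0.532 m, r₁₃ = 0.585 m, r₂₃ = 1.12 m.
U = (0.0493) + (0.132) + (0.0396) = 0.221 J.

0.221 J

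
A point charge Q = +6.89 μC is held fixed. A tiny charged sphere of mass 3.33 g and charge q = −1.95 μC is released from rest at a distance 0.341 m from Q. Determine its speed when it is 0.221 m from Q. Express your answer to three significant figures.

Only the electrostatic force acts, so mechanical energy is conserved: ½mv² = U₁ − U₂ = kQq(1/r₁ − 1/r₂).
U₁ − U₂ = (8.99×10⁹ N·m²/C²)(6.89×10⁻⁶ C)(-1.95×10⁻⁶ C)(1/0.341 − 1/0.221) = 0.192 J.
v = √(2·0.192/3.33×10⁻³) = 10.7 m/s.

10.7 m/s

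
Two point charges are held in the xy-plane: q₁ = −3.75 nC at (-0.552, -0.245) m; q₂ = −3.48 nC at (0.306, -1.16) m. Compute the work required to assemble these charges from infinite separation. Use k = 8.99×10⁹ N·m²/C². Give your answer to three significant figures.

9.35×10⁻⁸ J

The work to assemble the configuration equals its total potential energy, U = Σ kqᵢqⱼ/rᵢⱼ over all pairs.
Pair separations: r₁₂ = 1.25 m.
U = (9.35×10⁻⁸) = 9.35×10⁻⁸ J.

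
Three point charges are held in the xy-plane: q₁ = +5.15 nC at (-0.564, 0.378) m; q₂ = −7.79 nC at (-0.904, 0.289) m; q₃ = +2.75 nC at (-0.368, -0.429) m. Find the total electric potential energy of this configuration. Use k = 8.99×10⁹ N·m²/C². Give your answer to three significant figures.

The work to assemble the configuration equals its total potential energy, U = Σ kqᵢqⱼ/rᵢⱼ over all pairs.
Pair separations: r₁₂ = 0.351 m, r₁₃ = 0.830 m, r₂₃ = 0.896 m.
U = (-1.03×10⁻⁶) + (1.53×10⁻⁷) + (-2.15×10⁻⁷) = -1.09×10⁻⁶ J.

-1.09×10⁻⁶ J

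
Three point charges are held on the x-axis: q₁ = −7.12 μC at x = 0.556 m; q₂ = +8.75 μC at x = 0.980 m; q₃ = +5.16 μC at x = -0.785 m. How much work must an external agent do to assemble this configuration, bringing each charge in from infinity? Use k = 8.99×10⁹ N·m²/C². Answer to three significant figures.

The assembly work is the sum of pairwise potential energies, U = Σ_{i<j} kqᵢqⱼ/rᵢⱼ.
Pair separations: r₁₂ = 0.424 m, r₁₃ = 1.34 m, r₂₃ = 1.77 m.
U = (-1.32) + (-0.246) + (0.230) = -1.34 J.

-1.34 J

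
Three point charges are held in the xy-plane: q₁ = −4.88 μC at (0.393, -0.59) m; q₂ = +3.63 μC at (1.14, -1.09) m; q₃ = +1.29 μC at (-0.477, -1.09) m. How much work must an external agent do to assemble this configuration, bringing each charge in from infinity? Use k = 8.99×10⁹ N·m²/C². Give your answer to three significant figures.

-0.208 J

The assembly work is the sum of pairwise potential energies, U = Σ_{i<j} kqᵢqⱼ/rᵢⱼ.
Pair separations: r₁₂ = 0.899 m, r₁₃ = 1.00 m, r₂₃ = 1.62 m.
U = (-0.177) + (-0.0564) + (0.0260) = -0.208 J.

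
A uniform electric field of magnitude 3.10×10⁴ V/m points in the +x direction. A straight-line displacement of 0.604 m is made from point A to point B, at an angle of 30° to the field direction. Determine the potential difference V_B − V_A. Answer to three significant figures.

-1.62×10⁴ V

Only the component of displacement along E changes the potential: ΔV = −E·d·cosθ.
ΔV = −(3.10×10⁴ V/m)(0.604 m)cos30° = -1.62×10⁴ V.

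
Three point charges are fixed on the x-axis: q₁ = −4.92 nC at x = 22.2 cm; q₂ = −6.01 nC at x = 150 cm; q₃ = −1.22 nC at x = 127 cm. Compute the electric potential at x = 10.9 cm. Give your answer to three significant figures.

Electric potential is a scalar, so the contributions from each charge add algebraically: V = Σ kqᵢ/rᵢ.
Distances from the field point to each charge: r₁ = 0.113 m, r₂ = 1.39 m, r₃ = 1.16 m.
V = k[(-4.92×10⁻⁹)/(0.113) + (-6.01×10⁻⁹)/(1.39) + (-1.22×10⁻⁹)/(1.16)] = -440 V.

-440 V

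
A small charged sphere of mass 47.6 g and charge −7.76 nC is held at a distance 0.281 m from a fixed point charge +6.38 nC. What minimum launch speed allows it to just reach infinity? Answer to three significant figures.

To just escape, total mechanical energy must reach zero at infinity: ½mv²_min + U = 0, so ½mv²_min = −U = |kQq|/r.
|U| = |kQq|/r = (8.99×10⁹ N·m²/C²)(6.38×10⁻⁹)(7.76×10⁻⁹)/(0.281) = 1.58×10⁻⁶ J.
v_min = √(2|U|/m) = √(2·1.58×10⁻⁶/0.0476) = 8.16×10⁻³ m/s.

8.16×10⁻³ m/s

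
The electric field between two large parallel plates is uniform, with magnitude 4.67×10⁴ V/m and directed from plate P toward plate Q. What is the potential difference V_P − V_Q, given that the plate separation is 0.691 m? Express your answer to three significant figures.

3.23×10⁴ V

In a uniform field, potential decreases in the direction of E: ΔV = −E·d for a displacement d parallel to E.
Going from Q to P is a displacement of 0.691 m opposite to the field, so V_P − V_Q = +Ed = 3.23×10⁴ V.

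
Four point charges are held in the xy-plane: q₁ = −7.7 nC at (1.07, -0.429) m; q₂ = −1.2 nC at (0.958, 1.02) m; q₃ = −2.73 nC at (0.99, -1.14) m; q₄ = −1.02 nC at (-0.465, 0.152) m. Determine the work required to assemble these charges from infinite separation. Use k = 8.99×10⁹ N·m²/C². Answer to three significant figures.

The assembly work is the sum of pairwise potential energies, U = Σ_{i<j} kqᵢqⱼ/rᵢⱼ.
Pair separations: r₁₂ = 1.45 m, r₁₃ = 0.715 m, r₁₄ = 1.64 m, r₂₃ = 2.16 m, r₂₄ = 1.67 m, r₃₄ = 1.95 m.
Summing all 6 pair terms gives U = 3.97×10⁻⁷ J.

3.97×10⁻⁷ J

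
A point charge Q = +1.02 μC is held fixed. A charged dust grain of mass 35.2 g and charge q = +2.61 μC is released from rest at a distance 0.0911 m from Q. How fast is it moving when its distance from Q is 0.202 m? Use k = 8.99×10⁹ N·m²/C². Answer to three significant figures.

Only the electrostatic force acts, so mechanical energy is conserved: ½mv² = U₁ − U₂ = kQq(1/r₁ − 1/r₂).
U₁ − U₂ = (8.99×10⁹ N·m²/C²)(1.02×10⁻⁶ C)(2.61×10⁻⁶ C)(1/0.0911 − 1/0.202) = 0.144 J.
v = √(2·0.144/0.0352) = 2.86 m/s.

2.86 m/s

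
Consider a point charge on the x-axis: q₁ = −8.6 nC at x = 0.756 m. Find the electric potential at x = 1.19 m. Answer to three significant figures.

Electric potential is a scalar, so the contributions from each charge add algebraically: V = Σ kqᵢ/rᵢ.
V = k[(-8.60×10⁻⁹)/(0.434)] = -178 V.

-178 V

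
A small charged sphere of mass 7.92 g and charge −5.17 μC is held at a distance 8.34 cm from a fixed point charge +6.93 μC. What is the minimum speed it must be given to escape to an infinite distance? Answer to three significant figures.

31.2 m/s

To just escape, total mechanical energy must reach zero at infinity: ½mv²_min + U = 0, so ½mv²_min = −U = |kQq|/r.
|U| = |kQq|/r = (8.99×10⁹ N·m²/C²)(6.93×10⁻⁶)(5.17×10⁻⁶)/(0.0834) = 3.86 J.
v_min = √(2|U|/m) = √(2·3.86/7.92×10⁻³) = 31.2 m/s.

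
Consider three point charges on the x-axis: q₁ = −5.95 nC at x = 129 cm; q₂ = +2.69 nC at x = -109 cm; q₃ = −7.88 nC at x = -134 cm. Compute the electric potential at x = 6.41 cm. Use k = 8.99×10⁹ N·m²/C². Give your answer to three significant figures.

-73.1 V

The total potential is the scalar sum of each charge's contribution, V = Σ kqᵢ/rᵢ.
Distances from the field point to each charge: r₁ = 1.23 m, r₂ = 1.15 m, r₃ = 1.40 m.
V = k[(-5.95×10⁻⁹)/(1.23) + (2.69×10⁻⁹)/(1.15) + (-7.88×10⁻⁹)/(1.40)] = -73.1 V.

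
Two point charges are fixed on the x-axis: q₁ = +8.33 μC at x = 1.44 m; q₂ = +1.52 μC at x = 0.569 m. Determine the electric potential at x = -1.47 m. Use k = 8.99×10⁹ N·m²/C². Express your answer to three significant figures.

The total potential is the scalar sum of each charge's contribution, V = Σ kqᵢ/rᵢ.
Distances from the field point to each charge: r₁ = 2.91 m, r₂ = 2.04 m.
V = k[(8.33×10⁻⁶)/(2.91) + (1.52×10⁻⁶)/(2.04)] = 3.24×10⁴ V.

3.24×10⁴ V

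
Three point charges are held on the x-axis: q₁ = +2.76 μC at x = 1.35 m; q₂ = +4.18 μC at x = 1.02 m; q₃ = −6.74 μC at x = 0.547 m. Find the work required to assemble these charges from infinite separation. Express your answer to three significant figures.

The assembly work is the sum of pairwise potential energies, U = Σ_{i<j} kqᵢqⱼ/rᵢⱼ.
Pair separations: r₁₂ = 0.330 m, r₁₃ = 0.803 m, r₂₃ = 0.473 m.
U = (0.314) + (-0.208) + (-0.535) = -0.429 J.

-0.429 J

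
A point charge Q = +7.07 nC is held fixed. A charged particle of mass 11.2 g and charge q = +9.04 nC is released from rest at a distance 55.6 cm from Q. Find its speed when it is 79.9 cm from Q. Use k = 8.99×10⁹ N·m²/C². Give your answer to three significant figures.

Only the electrostatic force acts, so mechanical energy is conserved: ½mv² = U₁ − U₂ = kQq(1/r₁ − 1/r₂).
U₁ − U₂ = (8.99×10⁹ N·m²/C²)(7.07×10⁻⁹ C)(9.04×10⁻⁹ C)(1/0.556 − 1/0.799) = 3.14×10⁻⁷ J.
v = √(2·3.14×10⁻⁷/0.0112) = 7.49×10⁻³ m/s.

7.49×10⁻³ m/s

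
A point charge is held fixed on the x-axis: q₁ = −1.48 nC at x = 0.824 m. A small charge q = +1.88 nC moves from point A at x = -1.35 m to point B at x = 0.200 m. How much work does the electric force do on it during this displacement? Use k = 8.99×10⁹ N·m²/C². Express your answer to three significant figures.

2.86×10⁻⁸ J

The work done by the electric force is W_field = −ΔU = −q(V_B − V_A) = q(V_A − V_B).
At A: distance to the source charge is 2.17 m; V_A = kq₁/r = -6.12 V.
At B: distance to the source charge is 0.624 m; V_B = kq₁/r = -21.3 V.
ΔV = V_B − V_A = -15.2 V.
W_field = −qΔV = −(1.88×10⁻⁹ C)(-15.2 V) = 2.86×10⁻⁸ J.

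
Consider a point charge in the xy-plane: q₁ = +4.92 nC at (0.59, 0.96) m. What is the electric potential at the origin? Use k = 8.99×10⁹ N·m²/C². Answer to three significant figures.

The total potential is the scalar sum of each charge's contribution, V = Σ kqᵢ/rᵢ.
Distances from the field point to each charge: r₁ = 1.13 m.
V = k[(4.92×10⁻⁹)/(1.13)] = 39.3 V.

39.3 V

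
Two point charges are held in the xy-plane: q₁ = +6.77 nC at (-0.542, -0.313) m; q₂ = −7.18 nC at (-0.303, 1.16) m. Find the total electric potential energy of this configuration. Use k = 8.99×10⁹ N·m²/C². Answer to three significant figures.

The work to assemble the configuration equals its total potential energy, U = Σ kqᵢqⱼ/rᵢⱼ over all pairs.
Pair separations: r₁₂ = 1.49 m.
U = (-2.93×10⁻⁷) = -2.93×10⁻⁷ J.

-2.93×10⁻⁷ J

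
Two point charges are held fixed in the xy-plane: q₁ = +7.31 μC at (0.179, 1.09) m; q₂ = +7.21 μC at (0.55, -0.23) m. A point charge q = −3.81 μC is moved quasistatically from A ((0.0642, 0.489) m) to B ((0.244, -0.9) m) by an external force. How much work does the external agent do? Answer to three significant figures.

0.233 J

For quasistatic motion the external work equals the change in potential energy: W_ext = qΔV = q(V_B − V_A).
At A: distances to the source charges are 0.612 m, 0.868 m; V_A = Σ kqᵢ/rᵢ = 1.82×10⁵ V.
At B: distances to the source charges are 1.99 m, 0.737 m; V_B = Σ kqᵢ/rᵢ = 1.21×10⁵ V.
ΔV = V_B − V_A = -6.11×10⁴ V.
W_ext = qΔV = (-3.81×10⁻⁶ C)(-6.11×10⁴ V) = 0.233 J.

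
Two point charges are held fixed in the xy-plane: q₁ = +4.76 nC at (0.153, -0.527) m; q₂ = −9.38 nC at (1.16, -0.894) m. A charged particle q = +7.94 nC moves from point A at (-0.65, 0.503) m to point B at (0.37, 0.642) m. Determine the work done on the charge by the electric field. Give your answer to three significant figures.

6.92×10⁻⁸ J

The work done by the electric force is W_field = −ΔU = −q(V_B − V_A) = q(V_A − V_B).
At A: distances to the source charges are 1.31 m, 2.29 m; V_A = Σ kqᵢ/rᵢ = -4.12 V.
At B: distances to the source charges are 1.19 m, 1.73 m; V_B = Σ kqᵢ/rᵢ = -12.8 V.
ΔV = V_B − V_A = -8.71 V.
W_field = −qΔV = −(7.94×10⁻⁹ C)(-8.71 V) = 6.92×10⁻⁸ J.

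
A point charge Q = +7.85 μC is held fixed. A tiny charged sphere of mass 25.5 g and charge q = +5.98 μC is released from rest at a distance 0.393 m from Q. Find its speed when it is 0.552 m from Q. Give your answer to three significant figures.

Only the electrostatic force acts, so mechanical energy is conserved: ½mv² = U₁ − U₂ = kQq(1/r₁ − 1/r₂).
U₁ − U₂ = (8.99×10⁹ N·m²/C²)(7.85×10⁻⁶ C)(5.98×10⁻⁶ C)(1/0.393 − 1/0.552) = 0.309 J.
v = √(2·0.309/0.0255) = 4.93 m/s.

4.93 m/s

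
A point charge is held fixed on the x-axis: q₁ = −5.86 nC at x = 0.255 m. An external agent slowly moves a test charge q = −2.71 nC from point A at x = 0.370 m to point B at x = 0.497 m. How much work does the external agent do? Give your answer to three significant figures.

For quasistatic motion the external work equals the change in potential energy: W_ext = qΔV = q(V_B − V_A).
At A: distance to the source charge is 0.115 m; V_A = kq₁/r = -458 V.
At B: distance to the source charge is 0.242 m; V_B = kq₁/r = -218 V.
ΔV = V_B − V_A = 240 V.
W_ext = qΔV = (-2.71×10⁻⁹ C)(240 V) = -6.52×10⁻⁷ J.

-6.52×10⁻⁷ J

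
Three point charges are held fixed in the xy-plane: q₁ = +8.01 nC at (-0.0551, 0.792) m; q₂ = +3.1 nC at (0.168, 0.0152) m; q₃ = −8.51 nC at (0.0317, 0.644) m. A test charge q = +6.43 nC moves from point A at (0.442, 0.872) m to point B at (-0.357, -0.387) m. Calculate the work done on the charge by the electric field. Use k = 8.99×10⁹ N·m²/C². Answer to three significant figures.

-1.34×10⁻⁷ J

The work done by the electric force is W_field = −ΔU = −q(V_B − V_A) = q(V_A − V_B).
At A: distances to the source charges are 0.503 m, 0.900 m, 0.469 m; V_A = Σ kqᵢ/rᵢ = 11.0 V.
At B: distances to the source charges are 1.22 m, 0.661 m, 1.10 m; V_B = Σ kqᵢ/rᵢ = 31.9 V.
ΔV = V_B − V_A = 20.9 V.
W_field = −qΔV = −(6.43×10⁻⁹ C)(20.9 V) = -1.34×10⁻⁷ J.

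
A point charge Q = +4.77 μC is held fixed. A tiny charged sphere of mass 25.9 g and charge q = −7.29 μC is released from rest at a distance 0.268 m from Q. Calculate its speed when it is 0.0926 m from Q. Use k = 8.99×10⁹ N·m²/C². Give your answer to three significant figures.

Only the electrostatic force acts, so mechanical energy is conserved: ½mv² = U₁ − U₂ = kQq(1/r₁ − 1/r₂).
U₁ − U₂ = (8.99×10⁹ N·m²/C²)(4.77×10⁻⁶ C)(-7.29×10⁻⁶ C)(1/0.268 − 1/0.0926) = 2.21 J.
v = √(2·2.21/0.0259) = 13.1 m/s.

13.1 m/s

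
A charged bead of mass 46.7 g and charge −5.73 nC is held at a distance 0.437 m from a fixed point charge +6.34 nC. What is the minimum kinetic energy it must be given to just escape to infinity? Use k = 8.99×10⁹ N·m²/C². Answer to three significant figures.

7.47×10⁻⁷ J

To just escape, total mechanical energy must reach zero at infinity: ½mv²_min + U = 0, so ½mv²_min = −U = |kQq|/r.
|U| = |kQq|/r = (8.99×10⁹ N·m²/C²)(6.34×10⁻⁹)(5.73×10⁻⁹)/(0.437) = 7.47×10⁻⁷ J.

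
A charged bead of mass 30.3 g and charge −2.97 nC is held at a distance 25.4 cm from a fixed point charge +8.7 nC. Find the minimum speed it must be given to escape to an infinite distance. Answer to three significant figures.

7.77×10⁻³ m/s

To just escape, total mechanical energy must reach zero at infinity: ½mv²_min + U = 0, so ½mv²_min = −U = |kQq|/r.
|U| = |kQq|/r = (8.99×10⁹ N·m²/C²)(8.70×10⁻⁹)(2.97×10⁻⁹)/(0.254) = 9.15×10⁻⁷ J.
v_min = √(2|U|/m) = √(2·9.15×10⁻⁷/0.0303) = 7.77×10⁻³ m/s.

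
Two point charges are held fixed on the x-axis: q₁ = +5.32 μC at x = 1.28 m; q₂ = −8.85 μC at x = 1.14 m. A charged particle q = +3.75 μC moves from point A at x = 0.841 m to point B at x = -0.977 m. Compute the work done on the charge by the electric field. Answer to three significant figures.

-0.528 J

The work done by the electric force is W_field = −ΔU = −q(V_B − V_A) = q(V_A − V_B).
At A: distances to the source charges are 0.439 m, 0.299 m; V_A = Σ kqᵢ/rᵢ = -1.57×10⁵ V.
At B: distances to the source charges are 2.26 m, 2.12 m; V_B = Σ kqᵢ/rᵢ = -1.64×10⁴ V.
ΔV = V_B − V_A = 1.41×10⁵ V.
W_field = −qΔV = −(3.75×10⁻⁶ C)(1.41×10⁵ V) = -0.528 J.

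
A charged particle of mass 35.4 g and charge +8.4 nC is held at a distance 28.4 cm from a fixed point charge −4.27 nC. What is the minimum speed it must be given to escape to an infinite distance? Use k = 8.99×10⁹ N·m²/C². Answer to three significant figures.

8.01×10⁻³ m/s

To just escape, total mechanical energy must reach zero at infinity: ½mv²_min + U = 0, so ½mv²_min = −U = |kQq|/r.
|U| = |kQq|/r = (8.99×10⁹ N·m²/C²)(4.27×10⁻⁹)(8.40×10⁻⁹)/(0.284) = 1.14×10⁻⁶ J.
v_min = √(2|U|/m) = √(2·1.14×10⁻⁶/0.0354) = 8.01×10⁻³ m/s.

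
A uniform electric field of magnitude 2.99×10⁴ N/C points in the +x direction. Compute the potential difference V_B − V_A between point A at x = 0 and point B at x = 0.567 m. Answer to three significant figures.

-1.70×10⁴ V

In a uniform field, potential decreases in the direction of E: V_B − V_A = −E·Δx.
V_B − V_A = −(2.99×10⁴ V/m)(0.567 m) = -1.70×10⁴ V.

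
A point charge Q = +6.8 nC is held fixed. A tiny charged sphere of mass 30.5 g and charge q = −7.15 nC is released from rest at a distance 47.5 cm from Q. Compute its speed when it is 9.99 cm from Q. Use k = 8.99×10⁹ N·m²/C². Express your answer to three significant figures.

Only the electrostatic force acts, so mechanical energy is conserved: ½mv² = U₁ − U₂ = kQq(1/r₁ − 1/r₂).
U₁ − U₂ = (8.99×10⁹ N·m²/C²)(6.80×10⁻⁹ C)(-7.15×10⁻⁹ C)(1/0.475 − 1/0.0999) = 3.46×10⁻⁶ J.
v = √(2·3.46×10⁻⁶/0.0305) = 0.0151 m/s.

0.0151 m/s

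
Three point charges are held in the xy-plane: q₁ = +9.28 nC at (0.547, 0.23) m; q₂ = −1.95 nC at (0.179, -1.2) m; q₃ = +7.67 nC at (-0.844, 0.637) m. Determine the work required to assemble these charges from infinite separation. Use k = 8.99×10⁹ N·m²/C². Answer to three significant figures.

2.67×10⁻⁷ J

The assembly work is the sum of pairwise potential energies, U = Σ_{i<j} kqᵢqⱼ/rᵢⱼ.
Pair separations: r₁₂ = 1.48 m, r₁₃ = 1.45 m, r₂₃ = 2.10 m.
U = (-1.10×10⁻⁷) + (4.42×10⁻⁷) + (-6.39×10⁻⁸) = 2.67×10⁻⁷ J.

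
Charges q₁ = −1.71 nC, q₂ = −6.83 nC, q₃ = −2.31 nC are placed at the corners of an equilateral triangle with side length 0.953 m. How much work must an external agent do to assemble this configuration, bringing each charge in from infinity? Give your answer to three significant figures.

2.96×10⁻⁷ J

The work to assemble the configuration equals its total potential energy, U = Σ kqᵢqⱼ/rᵢⱼ over all pairs.
All three pair separations equal the side length, 0.953 m.
U = (1.10×10⁻⁷) + (3.73×10⁻⁸) + (1.49×10⁻⁷) = 2.96×10⁻⁷ J.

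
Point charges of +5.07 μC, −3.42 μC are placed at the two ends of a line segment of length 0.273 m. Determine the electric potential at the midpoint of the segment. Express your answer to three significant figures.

1.09×10⁵ V

Electric potential is a scalar, so the contributions from each charge add algebraically: V = Σ kqᵢ/rᵢ.
Each charge is 0.137 m from the midpoint.
V = k[(5.07×10⁻⁶)/(0.137) + (-3.42×10⁻⁶)/(0.137)] = 1.09×10⁵ V.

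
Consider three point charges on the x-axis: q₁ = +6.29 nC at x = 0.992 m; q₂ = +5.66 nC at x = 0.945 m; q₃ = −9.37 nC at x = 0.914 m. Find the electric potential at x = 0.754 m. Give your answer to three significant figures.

-22.5 V

The total potential is the scalar sum of each charge's contribution, V = Σ kqᵢ/rᵢ.
Distances from the field point to each charge: r₁ = 0.238 m, r₂ = 0.191 m, r₃ = 0.160 m.
V = k[(6.29×10⁻⁹)/(0.238) + (5.66×10⁻⁹)/(0.191) + (-9.37×10⁻⁹)/(0.160)] = -22.5 V.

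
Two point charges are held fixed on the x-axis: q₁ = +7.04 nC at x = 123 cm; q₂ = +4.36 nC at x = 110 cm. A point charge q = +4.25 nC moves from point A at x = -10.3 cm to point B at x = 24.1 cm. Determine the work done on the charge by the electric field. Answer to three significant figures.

-1.26×10⁻⁷ J

The work done by the electric force is W_field = −ΔU = −q(V_B − V_A) = q(V_A − V_B).
At A: distances to the source charges are 1.33 m, 1.20 m; V_A = Σ kqᵢ/rᵢ = 80.1 V.
At B: distances to the source charges are 0.989 m, 0.859 m; V_B = Σ kqᵢ/rᵢ = 110 V.
ΔV = V_B − V_A = 29.6 V.
W_field = −qΔV = −(4.25×10⁻⁹ C)(29.6 V) = -1.26×10⁻⁷ J.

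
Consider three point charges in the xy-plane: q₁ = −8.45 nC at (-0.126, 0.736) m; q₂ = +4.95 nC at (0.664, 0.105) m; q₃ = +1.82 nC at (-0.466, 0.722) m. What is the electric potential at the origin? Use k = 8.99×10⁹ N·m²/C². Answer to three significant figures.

Electric potential is a scalar, so the contributions from each charge add algebraically: V = Σ kqᵢ/rᵢ.
Distances from the field point to each charge: r₁ = 0.747 m, r₂ = 0.672 m, r₃ = 0.859 m.
V = k[(-8.45×10⁻⁹)/(0.747) + (4.95×10⁻⁹)/(0.672) + (1.82×10⁻⁹)/(0.859)] = -16.5 V.

-16.5 V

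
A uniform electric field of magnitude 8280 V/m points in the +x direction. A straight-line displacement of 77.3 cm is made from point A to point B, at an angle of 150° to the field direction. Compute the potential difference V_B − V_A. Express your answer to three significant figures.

Only the component of displacement along E changes the potential: ΔV = −E·d·cosθ.
ΔV = −(8280 V/m)(0.773 m)cos150° = 5540 V.

5540 V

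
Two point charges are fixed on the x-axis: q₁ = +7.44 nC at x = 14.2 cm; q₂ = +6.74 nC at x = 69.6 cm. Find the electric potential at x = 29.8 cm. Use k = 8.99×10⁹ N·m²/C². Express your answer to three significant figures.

Electric potential is a scalar, so the contributions from each charge add algebraically: V = Σ kqᵢ/rᵢ.
Distances from the field point to each charge: r₁ = 0.156 m, r₂ = 0.398 m.
V = k[(7.44×10⁻⁹)/(0.156) + (6.74×10⁻⁹)/(0.398)] = 581 V.

581 V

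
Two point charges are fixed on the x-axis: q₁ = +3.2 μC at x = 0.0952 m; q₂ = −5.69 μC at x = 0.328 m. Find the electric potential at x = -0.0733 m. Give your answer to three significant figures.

4.33×10⁴ V

The total potential is the scalar sum of each charge's contribution, V = Σ kqᵢ/rᵢ.
Distances from the field point to each charge: r₁ = 0.169 m, r₂ = 0.401 m.
V = k[(3.20×10⁻⁶)/(0.169) + (-5.69×10⁻⁶)/(0.401)] = 4.33×10⁴ V.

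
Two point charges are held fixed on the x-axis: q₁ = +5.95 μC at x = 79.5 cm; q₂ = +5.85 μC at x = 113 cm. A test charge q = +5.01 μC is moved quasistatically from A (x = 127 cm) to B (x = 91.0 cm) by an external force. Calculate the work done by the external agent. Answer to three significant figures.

1.08 J

For quasistatic motion the external work equals the change in potential energy: W_ext = qΔV = q(V_B − V_A).
At A: distances to the source charges are 0.475 m, 0.140 m; V_A = Σ kqᵢ/rᵢ = 4.88×10⁵ V.
At B: distances to the source charges are 0.115 m, 0.220 m; V_B = Σ kqᵢ/rᵢ = 7.04×10⁵ V.
ΔV = V_B − V_A = 2.16×10⁵ V.
W_ext = qΔV = (5.01×10⁻⁶ C)(2.16×10⁵ V) = 1.08 J.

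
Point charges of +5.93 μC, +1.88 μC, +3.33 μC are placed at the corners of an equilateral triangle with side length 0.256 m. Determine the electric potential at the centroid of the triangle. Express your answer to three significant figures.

Electric potential is a scalar, so the contributions from each charge add algebraically: V = Σ kqᵢ/rᵢ.
The distance from each vertex to the centroid is a/√3 = 0.148 m.
V = k[(5.93×10⁻⁶)/(0.148) + (1.88×10⁻⁶)/(0.148) + (3.33×10⁻⁶)/(0.148)] = 6.78×10⁵ V.

6.78×10⁵ V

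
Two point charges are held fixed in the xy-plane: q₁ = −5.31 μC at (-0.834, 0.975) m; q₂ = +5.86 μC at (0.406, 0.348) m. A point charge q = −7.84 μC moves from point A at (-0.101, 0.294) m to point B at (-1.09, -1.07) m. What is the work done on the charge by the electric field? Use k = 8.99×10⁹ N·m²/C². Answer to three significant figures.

The work done by the electric force is W_field = −ΔU = −q(V_B − V_A) = q(V_A − V_B).
At A: distances to the source charges are 1.00 m, 0.510 m; V_A = Σ kqᵢ/rᵢ = 5.56×10⁴ V.
At B: distances to the source charges are 2.06 m, 2.06 m; V_B = Σ kqᵢ/rᵢ = 2400 V.
ΔV = V_B − V_A = -5.32×10⁴ V.
W_field = −qΔV = −(-7.84×10⁻⁶ C)(-5.32×10⁴ V) = -0.417 J.

-0.417 J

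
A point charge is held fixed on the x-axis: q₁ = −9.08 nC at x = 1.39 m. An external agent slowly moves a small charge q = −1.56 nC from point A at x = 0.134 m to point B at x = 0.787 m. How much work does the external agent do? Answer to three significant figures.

For quasistatic motion the external work equals the change in potential energy: W_ext = qΔV = q(V_B − V_A).
At A: distance to the source charge is 1.26 m; V_A = kq₁/r = -65.0 V.
At B: distance to the source charge is 0.603 m; V_B = kq₁/r = -135 V.
ΔV = V_B − V_A = -70.4 V.
W_ext = qΔV = (-1.56×10⁻⁹ C)(-70.4 V) = 1.10×10⁻⁷ J.

1.10×10⁻⁷ J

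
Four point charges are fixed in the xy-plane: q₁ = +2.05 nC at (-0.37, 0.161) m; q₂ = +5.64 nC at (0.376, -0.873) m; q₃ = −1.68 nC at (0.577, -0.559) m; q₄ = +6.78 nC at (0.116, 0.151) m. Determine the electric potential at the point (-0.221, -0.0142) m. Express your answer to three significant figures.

275 V

Electric potential is a scalar, so the contributions from each charge add algebraically: V = Σ kqᵢ/rᵢ.
Distances from the field point to each charge: r₁ = 0.230 m, r₂ = 1.05 m, r₃ = 0.966 m, r₄ = 0.375 m.
V = k[(2.05×10⁻⁹)/(0.230) + (5.64×10⁻⁹)/(1.05) + (-1.68×10⁻⁹)/(0.966) + (6.78×10⁻⁹)/(0.375)] = 275 V.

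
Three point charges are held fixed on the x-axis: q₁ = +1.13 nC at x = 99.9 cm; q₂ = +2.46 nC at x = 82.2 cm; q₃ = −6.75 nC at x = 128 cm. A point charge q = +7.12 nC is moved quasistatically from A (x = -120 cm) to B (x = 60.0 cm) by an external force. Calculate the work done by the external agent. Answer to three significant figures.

3.19×10⁻⁷ J

For quasistatic motion the external work equals the change in potential energy: W_ext = qΔV = q(V_B − V_A).
At A: distances to the source charges are 2.20 m, 2.02 m, 2.48 m; V_A = Σ kqᵢ/rᵢ = -8.91 V.
At B: distances to the source charges are 0.399 m, 0.222 m, 0.680 m; V_B = Σ kqᵢ/rᵢ = 35.8 V.
ΔV = V_B − V_A = 44.8 V.
W_ext = qΔV = (7.12×10⁻⁹ C)(44.8 V) = 3.19×10⁻⁷ J.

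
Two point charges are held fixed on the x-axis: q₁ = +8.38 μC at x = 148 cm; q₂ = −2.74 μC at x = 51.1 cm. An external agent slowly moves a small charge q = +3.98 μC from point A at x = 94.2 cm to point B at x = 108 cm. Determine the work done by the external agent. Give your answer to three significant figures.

For quasistatic motion the external work equals the change in potential energy: W_ext = qΔV = q(V_B − V_A).
At A: distances to the source charges are 0.538 m, 0.431 m; V_A = Σ kqᵢ/rᵢ = 8.29×10⁴ V.
At B: distances to the source charges are 0.400 m, 0.569 m; V_B = Σ kqᵢ/rᵢ = 1.45×10⁵ V.
ΔV = V_B − V_A = 6.22×10⁴ V.
W_ext = qΔV = (3.98×10⁻⁶ C)(6.22×10⁴ V) = 0.247 J.

0.247 J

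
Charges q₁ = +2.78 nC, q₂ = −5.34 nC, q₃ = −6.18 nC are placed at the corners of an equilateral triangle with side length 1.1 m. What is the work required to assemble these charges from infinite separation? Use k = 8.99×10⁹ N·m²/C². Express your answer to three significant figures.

The work to assemble the configuration equals its total potential energy, U = Σ kqᵢqⱼ/rᵢⱼ over all pairs.
All three pair separations equal the side length, 1.10 m.
U = (-1.21×10⁻⁷) + (-1.40×10⁻⁷) + (2.70×10⁻⁷) = 7.97×10⁻⁹ J.

7.97×10⁻⁹ J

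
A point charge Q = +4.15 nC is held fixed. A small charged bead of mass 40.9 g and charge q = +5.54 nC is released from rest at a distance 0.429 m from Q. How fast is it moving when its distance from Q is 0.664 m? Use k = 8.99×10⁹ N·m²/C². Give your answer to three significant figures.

Only the electrostatic force acts, so mechanical energy is conserved: ½mv² = U₁ − U₂ = kQq(1/r₁ − 1/r₂).
U₁ − U₂ = (8.99×10⁹ N·m²/C²)(4.15×10⁻⁹ C)(5.54×10⁻⁹ C)(1/0.429 − 1/0.664) = 1.71×10⁻⁷ J.
v = √(2·1.71×10⁻⁷/0.0409) = 2.89×10⁻³ m/s.

2.89×10⁻³ m/s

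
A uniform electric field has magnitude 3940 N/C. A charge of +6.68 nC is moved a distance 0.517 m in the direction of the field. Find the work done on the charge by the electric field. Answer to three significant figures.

1.36×10⁻⁵ J

The potential change for a displacement 0.517 m in the direction of the field is ΔV = −Ed = -2040 V.
W_field = −qΔV = 1.36×10⁻⁵ J.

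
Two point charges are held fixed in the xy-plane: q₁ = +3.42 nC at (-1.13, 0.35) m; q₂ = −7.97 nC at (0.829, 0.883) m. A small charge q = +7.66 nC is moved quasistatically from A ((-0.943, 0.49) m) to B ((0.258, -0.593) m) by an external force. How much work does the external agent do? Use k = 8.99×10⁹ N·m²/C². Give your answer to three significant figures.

-9.12×10⁻⁷ J

For quasistatic motion the external work equals the change in potential energy: W_ext = qΔV = q(V_B − V_A).
At A: distances to the source charges are 0.234 m, 1.82 m; V_A = Σ kqᵢ/rᵢ = 92.1 V.
At B: distances to the source charges are 1.68 m, 1.58 m; V_B = Σ kqᵢ/rᵢ = -27.0 V.
ΔV = V_B − V_A = -119 V.
W_ext = qΔV = (7.66×10⁻⁹ C)(-119 V) = -9.12×10⁻⁷ J.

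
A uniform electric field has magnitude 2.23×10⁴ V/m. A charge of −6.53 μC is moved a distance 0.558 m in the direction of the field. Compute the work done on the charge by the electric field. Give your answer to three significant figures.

The potential change for a displacement 0.558 m in the direction of the field is ΔV = −Ed = -1.24×10⁴ V.
W_field = −qΔV = -0.0813 J.

-0.0813 J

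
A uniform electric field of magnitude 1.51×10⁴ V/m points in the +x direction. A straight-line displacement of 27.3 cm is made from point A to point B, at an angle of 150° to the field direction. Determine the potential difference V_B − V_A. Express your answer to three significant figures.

3570 V

Only the component of displacement along E changes the potential: ΔV = −E·d·cosθ.
ΔV = −(1.51×10⁴ V/m)(0.273 m)cos150° = 3570 V.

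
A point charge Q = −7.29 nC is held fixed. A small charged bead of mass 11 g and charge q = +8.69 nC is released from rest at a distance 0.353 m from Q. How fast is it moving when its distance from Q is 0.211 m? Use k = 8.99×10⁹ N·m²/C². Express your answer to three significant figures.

Only the electrostatic force acts, so mechanical energy is conserved: ½mv² = U₁ − U₂ = kQq(1/r₁ − 1/r₂).
U₁ − U₂ = (8.99×10⁹ N·m²/C²)(-7.29×10⁻⁹ C)(8.69×10⁻⁹ C)(1/0.353 − 1/0.211) = 1.09×10⁻⁶ J.
v = √(2·1.09×10⁻⁶/0.0110) = 0.0141 m/s.

0.0141 m/s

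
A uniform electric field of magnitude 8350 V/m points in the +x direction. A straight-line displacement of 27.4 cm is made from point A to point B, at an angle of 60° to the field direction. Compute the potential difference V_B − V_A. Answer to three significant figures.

-1140 V

Only the component of displacement along E changes the potential: ΔV = −E·d·cosθ.
ΔV = −(8350 V/m)(0.274 m)cos60° = -1140 V.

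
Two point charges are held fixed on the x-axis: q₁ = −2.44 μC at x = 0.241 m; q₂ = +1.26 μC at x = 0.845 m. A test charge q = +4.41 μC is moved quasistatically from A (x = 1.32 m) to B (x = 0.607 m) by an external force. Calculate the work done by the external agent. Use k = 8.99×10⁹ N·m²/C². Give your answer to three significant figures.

-0.0699 J

For quasistatic motion the external work equals the change in potential energy: W_ext = qΔV = q(V_B − V_A).
At A: distances to the source charges are 1.08 m, 0.475 m; V_A = Σ kqᵢ/rᵢ = 3520 V.
At B: distances to the source charges are 0.366 m, 0.238 m; V_B = Σ kqᵢ/rᵢ = -1.23×10⁴ V.
ΔV = V_B − V_A = -1.59×10⁴ V.
W_ext = qΔV = (4.41×10⁻⁶ C)(-1.59×10⁴ V) = -0.0699 J.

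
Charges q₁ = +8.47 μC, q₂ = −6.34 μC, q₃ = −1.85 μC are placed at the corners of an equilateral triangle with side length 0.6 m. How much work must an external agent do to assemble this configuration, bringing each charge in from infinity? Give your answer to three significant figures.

The work to assemble the configuration equals its total potential energy, U = Σ kqᵢqⱼ/rᵢⱼ over all pairs.
All three pair separations equal the side length, 0.600 m.
U = (-0.805) + (-0.235) + (0.176) = -0.864 J.

-0.864 J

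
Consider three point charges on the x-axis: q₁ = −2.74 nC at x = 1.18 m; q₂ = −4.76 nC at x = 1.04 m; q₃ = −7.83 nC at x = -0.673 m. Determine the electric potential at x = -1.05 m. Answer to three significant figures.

-218 V

The total potential is the scalar sum of each charge's contribution, V = Σ kqᵢ/rᵢ.
Distances from the field point to each charge: r₁ = 2.23 m, r₂ = 2.09 m, r₃ = 0.377 m.
V = k[(-2.74×10⁻⁹)/(2.23) + (-4.76×10⁻⁹)/(2.09) + (-7.83×10⁻⁹)/(0.377)] = -218 V.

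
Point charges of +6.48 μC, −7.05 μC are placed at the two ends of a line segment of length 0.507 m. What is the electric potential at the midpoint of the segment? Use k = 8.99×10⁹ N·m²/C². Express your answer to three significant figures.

-2.02×10⁴ V

The total potential is the scalar sum of each charge's contribution, V = Σ kqᵢ/rᵢ.
Each charge is 0.254 m from the midpoint.
V = k[(6.48×10⁻⁶)/(0.254) + (-7.05×10⁻⁶)/(0.254)] = -2.02×10⁴ V.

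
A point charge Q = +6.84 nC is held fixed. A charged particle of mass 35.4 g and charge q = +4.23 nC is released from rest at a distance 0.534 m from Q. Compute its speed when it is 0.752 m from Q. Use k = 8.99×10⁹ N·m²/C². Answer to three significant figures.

Only the electrostatic force acts, so mechanical energy is conserved: ½mv² = U₁ − U₂ = kQq(1/r₁ − 1/r₂).
U₁ − U₂ = (8.99×10⁹ N·m²/C²)(6.84×10⁻⁹ C)(4.23×10⁻⁹ C)(1/0.534 − 1/0.752) = 1.41×10⁻⁷ J.
v = √(2·1.41×10⁻⁷/0.0354) = 2.82×10⁻³ m/s.

2.82×10⁻³ m/s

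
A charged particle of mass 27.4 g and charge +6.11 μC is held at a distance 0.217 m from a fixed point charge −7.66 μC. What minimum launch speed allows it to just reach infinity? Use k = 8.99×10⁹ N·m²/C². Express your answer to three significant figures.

11.9 m/s

To just escape, total mechanical energy must reach zero at infinity: ½mv²_min + U = 0, so ½mv²_min = −U = |kQq|/r.
|U| = |kQq|/r = (8.99×10⁹ N·m²/C²)(7.66×10⁻⁶)(6.11×10⁻⁶)/(0.217) = 1.94 J.
v_min = √(2|U|/m) = √(2·1.94/0.0274) = 11.9 m/s.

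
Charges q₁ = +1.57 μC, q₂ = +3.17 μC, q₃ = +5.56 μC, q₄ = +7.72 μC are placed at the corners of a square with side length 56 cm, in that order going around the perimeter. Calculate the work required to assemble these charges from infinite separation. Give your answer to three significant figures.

1.62 J

The work to assemble the configuration equals its total potential energy, U = Σ kqᵢqⱼ/rᵢⱼ over all pairs.
The four side pairs have separation 0.560 m and the two diagonal pairs 0.792 m.
Summing all 6 pair terms gives U = 1.62 J.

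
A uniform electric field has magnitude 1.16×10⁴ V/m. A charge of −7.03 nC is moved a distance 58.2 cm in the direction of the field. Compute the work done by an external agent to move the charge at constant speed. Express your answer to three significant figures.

The potential change for a displacement 58.2 cm in the direction of the field is ΔV = −Ed = -6750 V.
W_ext = qΔV = 4.75×10⁻⁵ J.

4.75×10⁻⁵ J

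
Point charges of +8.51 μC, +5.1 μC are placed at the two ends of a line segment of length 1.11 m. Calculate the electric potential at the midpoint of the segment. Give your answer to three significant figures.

2.20×10⁵ V

The total potential is the scalar sum of each charge's contribution, V = Σ kqᵢ/rᵢ.
Each charge is 0.555 m from the midpoint.
V = k[(8.51×10⁻⁶)/(0.555) + (5.10×10⁻⁶)/(0.555)] = 2.20×10⁵ V.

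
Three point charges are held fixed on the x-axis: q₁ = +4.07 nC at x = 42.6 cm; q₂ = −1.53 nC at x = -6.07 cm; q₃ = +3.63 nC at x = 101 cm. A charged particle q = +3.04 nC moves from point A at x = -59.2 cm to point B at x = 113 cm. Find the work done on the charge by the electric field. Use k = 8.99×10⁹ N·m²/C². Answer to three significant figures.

-8.57×10⁻⁷ J

The work done by the electric force is W_field = −ΔU = −q(V_B − V_A) = q(V_A − V_B).
At A: distances to the source charges are 1.02 m, 0.531 m, 1.60 m; V_A = Σ kqᵢ/rᵢ = 30.4 V.
At B: distances to the source charges are 0.704 m, 1.19 m, 0.120 m; V_B = Σ kqᵢ/rᵢ = 312 V.
ΔV = V_B − V_A = 282 V.
W_field = −qΔV = −(3.04×10⁻⁹ C)(282 V) = -8.57×10⁻⁷ J.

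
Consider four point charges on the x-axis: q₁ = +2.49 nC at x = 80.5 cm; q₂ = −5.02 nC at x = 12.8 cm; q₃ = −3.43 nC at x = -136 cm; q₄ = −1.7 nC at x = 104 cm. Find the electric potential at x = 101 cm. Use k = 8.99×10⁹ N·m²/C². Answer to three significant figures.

Electric potential is a scalar, so the contributions from each charge add algebraically: V = Σ kqᵢ/rᵢ.
Distances from the field point to each charge: r₁ = 0.205 m, r₂ = 0.882 m, r₃ = 2.37 m, r₄ = 0.0300 m.
V = k[(2.49×10⁻⁹)/(0.205) + (-5.02×10⁻⁹)/(0.882) + (-3.43×10⁻⁹)/(2.37) + (-1.70×10⁻⁹)/(0.0300)] = -464 V.

-464 V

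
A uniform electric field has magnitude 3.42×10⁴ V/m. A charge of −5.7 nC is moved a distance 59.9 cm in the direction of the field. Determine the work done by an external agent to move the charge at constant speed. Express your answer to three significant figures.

1.17×10⁻⁴ J

The potential change for a displacement 59.9 cm in the direction of the field is ΔV = −Ed = -2.05×10⁴ V.
W_ext = qΔV = 1.17×10⁻⁴ J.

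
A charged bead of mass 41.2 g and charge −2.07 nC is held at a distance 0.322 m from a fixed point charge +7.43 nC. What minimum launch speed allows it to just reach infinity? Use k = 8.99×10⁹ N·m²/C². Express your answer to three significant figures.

4.57×10⁻³ m/s

To just escape, total mechanical energy must reach zero at infinity: ½mv²_min + U = 0, so ½mv²_min = −U = |kQq|/r.
|U| = |kQq|/r = (8.99×10⁹ N·m²/C²)(7.43×10⁻⁹)(2.07×10⁻⁹)/(0.322) = 4.29×10⁻⁷ J.
v_min = √(2|U|/m) = √(2·4.29×10⁻⁷/0.0412) = 4.57×10⁻³ m/s.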